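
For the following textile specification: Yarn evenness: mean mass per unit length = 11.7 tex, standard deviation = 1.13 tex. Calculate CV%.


Formula: CV% = (standard deviation / mean) * 100
Step 1: Ratio = 1.13 / 11.7 = 0.096581
Step 2: CV% = 0.096581 * 100 = 9.6581% ≈ 9.7%

9.7%


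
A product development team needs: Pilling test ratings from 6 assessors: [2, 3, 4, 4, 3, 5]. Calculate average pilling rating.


Formula: Mean = sum / count
Sum = 2 + 3 + 4 + 4 + 3 + 5 = 21
Mean = 21 / 6 = 3.5

3.5


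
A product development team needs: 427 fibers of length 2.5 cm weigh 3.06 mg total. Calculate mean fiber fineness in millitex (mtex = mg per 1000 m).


Formula: fineness (mtex) = mass (mg) / total length (km) = (mass_mg / total_length_m) * 1000
Step 1: Convert fiber length: 2.5 cm = 0.025 m
Step 2: Total fiber length = 427 * 0.025 = 10.675 m
Step 3: Linear density = 3.06 mg / 10.675 m = 0.2867 mg/m
Step 4: fineness = 0.2867 * 1000 = 286.7 mtex

286.7 mtex


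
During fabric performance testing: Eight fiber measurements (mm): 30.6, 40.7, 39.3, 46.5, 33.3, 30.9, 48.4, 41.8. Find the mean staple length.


Formula: Mean = sum of lengths / count
Sum = 30.6 + 40.7 + 39.3 + 46.5 + 33.3 + 30.9 + 48.4 + 41.8
Sum = 311.5 mm
Mean = 311.5 / 8 = 38.94 mm

38.94 mm


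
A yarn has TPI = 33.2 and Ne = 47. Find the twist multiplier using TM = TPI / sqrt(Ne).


Formula: TM = TPI / sqrt(Ne)
Step 1: sqrt(Ne) = sqrt(47) = 6.8557
Step 2: TM = 33.2 / 6.8557 = 4.84

4.84 TM


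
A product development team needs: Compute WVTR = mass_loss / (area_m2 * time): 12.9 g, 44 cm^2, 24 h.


Formula: WVTR = mass_loss / (area * time)
Step 1: Convert area: 44 cm^2 = 0.0044 m^2
Step 2: WVTR = 12.9 g / (0.0044 m^2 * 24 h)
Step 3: WVTR = 12.9 / 0.1056 = 122.2 g/m^2/h

122.2 g/m^2/h


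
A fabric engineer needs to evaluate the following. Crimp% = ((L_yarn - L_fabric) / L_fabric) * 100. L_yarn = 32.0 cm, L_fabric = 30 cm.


Formula: Crimp% = ((L_yarn - L_fabric) / L_fabric) * 100
Step 1: Extension = 32.0 - 30 = 2.0 cm
Step 2: Crimp% = (2.0 / 30) * 100
Step 3: Crimp% = 0.066667 * 100 = 6.6667% ≈ 6.7%

6.7%


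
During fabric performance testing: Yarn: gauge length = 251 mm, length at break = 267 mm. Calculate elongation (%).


Formula: Elongation (%) = ((L_break - L0) / L0) * 100
Step 1: Extension = 267 - 251 = 16 mm
Step 2: Elongation = (16 / 251) * 100
Step 3: Elongation = 0.063745 * 100 = 6.3745% ≈ 6.4%

6.4%


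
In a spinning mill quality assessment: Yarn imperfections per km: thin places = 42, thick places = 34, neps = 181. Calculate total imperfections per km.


Formula: Total = thin places + thick places + neps
Total = 42 + 34 + 181
Total = 257 imperfections/km

257 imperfections/km


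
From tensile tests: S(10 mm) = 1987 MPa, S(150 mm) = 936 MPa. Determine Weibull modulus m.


Formula: m = ln(L1/L2) / ln(S2/S1)
Step 1: ln(L1/L2) = ln(10/150) = -2.70805
Step 2: S2/S1 = 936/1987 = 0.47106
Step 3: ln(S2/S1) = ln(0.47106) = -0.75277
Step 4: m = -2.70805 / -0.75277 = 3.60

3.60 (Weibull m)


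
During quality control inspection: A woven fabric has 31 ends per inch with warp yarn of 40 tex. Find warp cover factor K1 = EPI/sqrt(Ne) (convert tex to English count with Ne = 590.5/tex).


Formula: K1 = EPI / sqrt(Ne), with Ne = 590.5 / tex_warp
Step 1: Ne = 590.5 / 40 = 14.763
Step 2: sqrt(Ne) = sqrt(14.763) = 3.8423
Step 3: K1 = 31 / 3.8423 = 8.1

8.1


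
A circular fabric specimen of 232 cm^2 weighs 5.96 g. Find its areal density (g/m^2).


Formula: GSM = mass_g / area_m2
Step 1: Convert area: 232 cm^2 = 232 / 10000 = 0.0232 m^2
Step 2: GSM = 5.96 g / 0.0232 m^2 = 256.9 g/m^2

256.9 g/m^2


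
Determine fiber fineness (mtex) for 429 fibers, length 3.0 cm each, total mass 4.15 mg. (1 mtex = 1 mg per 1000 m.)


Formula: fineness (mtex) = mass (mg) / total length (km) = (mass_mg / total_length_m) * 1000
Step 1: Convert fiber length: 3.0 cm = 0.03 m
Step 2: Total fiber length = 429 * 0.03 = 12.87 m
Step 3: Linear density = 4.15 mg / 12.87 m = 0.3225 mg/m
Step 4: fineness = 0.3225 * 1000 = 322.5 mtex

322.5 mtex


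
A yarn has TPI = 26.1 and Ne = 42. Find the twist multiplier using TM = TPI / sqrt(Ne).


Formula: TM = TPI / sqrt(Ne)
Step 1: sqrt(Ne) = sqrt(42) = 6.4807
Step 2: TM = 26.1 / 6.4807 = 4.03

4.03 TM


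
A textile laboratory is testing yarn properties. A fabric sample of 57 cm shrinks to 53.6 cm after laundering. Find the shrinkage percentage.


Formula: Shrinkage% = ((L_before - L_after) / L_before) * 100
Step 1: Shrinkage = 57 - 53.6 = 3.4 cm
Step 2: Shrinkage% = (3.4 / 57) * 100
Step 3: Shrinkage% = 0.059649 * 100 = 5.9649% ≈ 6.0%

6.0%


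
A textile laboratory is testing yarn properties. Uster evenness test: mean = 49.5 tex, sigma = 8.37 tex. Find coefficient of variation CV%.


Formula: CV% = (standard deviation / mean) * 100
Step 1: Ratio = 8.37 / 49.5 = 0.169091
Step 2: CV% = 0.169091 * 100 = 16.9091% ≈ 16.9%

16.9%


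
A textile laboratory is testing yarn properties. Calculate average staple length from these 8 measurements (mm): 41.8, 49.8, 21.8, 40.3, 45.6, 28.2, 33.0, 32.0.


Formula: Mean = sum of lengths / count
Sum = 41.8 + 49.8 + 21.8 + 40.3 + 45.6 + 28.2 + 33.0 + 32.0
Sum = 292.5 mm
Mean = 292.5 / 8 = 36.56 mm

36.56 mm


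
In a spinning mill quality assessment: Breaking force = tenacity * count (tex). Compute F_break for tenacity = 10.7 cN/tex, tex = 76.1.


Formula: Breaking force = Tenacity * Linear density
F = 10.7 cN/tex * 76.1 tex
F = 814.27 cN

814.27 cN


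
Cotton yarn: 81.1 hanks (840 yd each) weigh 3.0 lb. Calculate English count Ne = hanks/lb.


Formula: Ne = hanks / mass_lb
Substituting: Ne = 81.1 / 3.0
Ne = 27.0

27.0 Ne


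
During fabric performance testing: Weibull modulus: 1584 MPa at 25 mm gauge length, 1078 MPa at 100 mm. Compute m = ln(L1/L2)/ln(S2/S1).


Formula: m = ln(L1/L2) / ln(S2/S1)
Step 1: ln(L1/L2) = ln(25/100) = -1.38629
Step 2: S2/S1 = 1078/1584 = 0.68056
Step 3: ln(S2/S1) = ln(0.68056) = -0.38484
Step 4: m = -1.38629 / -0.38484 = 3.60

3.60 (Weibull m)


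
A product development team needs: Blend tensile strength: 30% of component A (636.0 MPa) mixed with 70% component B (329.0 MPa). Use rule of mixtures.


Formula: Blend property = (fraction_A * property_A) + (fraction_B * property_B)
Step 1: Contribution A = 30/100 * 636.0 MPa = 190.8 MPa
Step 2: Contribution B = 70/100 * 329.0 MPa = 230.3 MPa
Step 3: Blend tensile strength = 190.8 + 230.3 = 421.1 MPa

421.1 MPa


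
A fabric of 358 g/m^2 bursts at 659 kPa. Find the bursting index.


Formula: Bursting Index = Bursting Strength / Fabric GSM
BI = 659 kPa / 358 g/m^2
BI = 1.841 kPa/(g/m^2)

1.841 kPa/(g/m^2)


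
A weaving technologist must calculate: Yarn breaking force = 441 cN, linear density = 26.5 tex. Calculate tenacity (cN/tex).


Formula: Tenacity = Breaking force / Linear density
Tenacity = 441 cN / 26.5 tex
Tenacity = 16.64 cN/tex

16.64 cN/tex


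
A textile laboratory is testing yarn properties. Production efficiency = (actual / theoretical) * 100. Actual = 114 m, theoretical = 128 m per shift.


Formula: Efficiency% = (Actual output / Theoretical output) * 100
Efficiency% = (114 / 128) * 100
Efficiency% = 0.890625 * 100 = 89.0625% ≈ 89.1%

89.1%


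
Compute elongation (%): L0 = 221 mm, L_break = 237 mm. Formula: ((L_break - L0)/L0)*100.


Formula: Elongation (%) = ((L_break - L0) / L0) * 100
Step 1: Extension = 237 - 221 = 16 mm
Step 2: Elongation = (16 / 221) * 100
Step 3: Elongation = 0.072398 * 100 = 7.2398% ≈ 7.2%

7.2%


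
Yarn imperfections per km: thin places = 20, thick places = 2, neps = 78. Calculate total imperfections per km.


Formula: Total = thin places + thick places + neps
Total = 20 + 2 + 78
Total = 100 imperfections/km

100 imperfections/km


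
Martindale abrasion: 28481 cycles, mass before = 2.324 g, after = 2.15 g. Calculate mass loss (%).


Formula: Mass loss% = ((m_before - m_after) / m_before) * 100
Step 1: Mass loss = 2.324 - 2.15 = 0.174 g
Step 2: Ratio = 0.174 / 2.324 = 0.0748709
Step 3: Mass loss% = 0.0748709 * 100 = 7.48709% ≈ 7.49%

7.49%


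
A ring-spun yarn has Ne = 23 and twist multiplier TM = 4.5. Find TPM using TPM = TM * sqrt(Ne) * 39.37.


Formula: TPM = TM * sqrt(Ne) * 39.37
Step 1: sqrt(Ne) = sqrt(23) = 4.7958
Step 2: TM * sqrt(Ne) = 4.5 * 4.7958 = 21.5811
Step 3: TPM = 21.5811 * 39.37 = 850 twists/m

850 twists/m


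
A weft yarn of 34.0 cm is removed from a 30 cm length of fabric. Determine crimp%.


Formula: Crimp% = ((L_yarn - L_fabric) / L_fabric) * 100
Step 1: Extension = 34.0 - 30 = 4.0 cm
Step 2: Crimp% = (4.0 / 30) * 100
Step 3: Crimp% = 0.133333 * 100 = 13.3333% ≈ 13.3%

13.3%


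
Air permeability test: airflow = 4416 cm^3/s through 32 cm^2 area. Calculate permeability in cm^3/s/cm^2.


Formula: Air Permeability = Airflow / Test Area
AP = 4416 cm^3/s / 32 cm^2
AP = 138.0 cm^3/s/cm^2

138.0 cm^3/s/cm^2


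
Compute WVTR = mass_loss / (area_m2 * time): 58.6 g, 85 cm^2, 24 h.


Formula: WVTR = mass_loss / (area * time)
Step 1: Convert area: 85 cm^2 = 0.0085 m^2
Step 2: WVTR = 58.6 g / (0.0085 m^2 * 24 h)
Step 3: WVTR = 58.6 / 0.204 = 287.3 g/m^2/h

287.3 g/m^2/h


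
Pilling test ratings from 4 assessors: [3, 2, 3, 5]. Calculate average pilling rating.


Formula: Mean = sum / count
Sum = 3 + 2 + 3 + 5 = 13
Mean = 13 / 4 = 3.3

3.3


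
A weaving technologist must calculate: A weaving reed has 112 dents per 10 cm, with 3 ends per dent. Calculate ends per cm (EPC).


Formula: EPC = (dents per 10 cm * ends per dent) / 10
Step 1: Total ends per 10 cm = 112 * 3 = 336
Step 2: EPC = 336 / 10 = 33.6 ends/cm

33.6 ends/cm


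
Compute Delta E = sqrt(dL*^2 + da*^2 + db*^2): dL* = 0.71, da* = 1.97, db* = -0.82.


Formula: Delta E = sqrt(dL*^2 + da*^2 + db*^2)
Step 1: dL*^2 = 0.71^2 = 0.5041
Step 2: da*^2 = 1.97^2 = 3.8809
Step 3: db*^2 = (-0.82)^2 = 0.6724
Step 4: Sum = 0.5041 + 3.8809 + 0.6724 = 5.0574
Step 5: Delta E = sqrt(5.0574) = 2.25

2.25 Delta E


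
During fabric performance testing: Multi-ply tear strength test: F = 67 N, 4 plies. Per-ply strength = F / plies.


Formula: Per-ply strength = Total force / Number of plies
Per-ply = 67 N / 4
Per-ply = 16.75 N

16.75 N


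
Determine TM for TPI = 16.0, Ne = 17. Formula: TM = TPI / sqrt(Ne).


Formula: TM = TPI / sqrt(Ne)
Step 1: sqrt(Ne) = sqrt(17) = 4.1231
Step 2: TM = 16.0 / 4.1231 = 3.88

3.88 TM


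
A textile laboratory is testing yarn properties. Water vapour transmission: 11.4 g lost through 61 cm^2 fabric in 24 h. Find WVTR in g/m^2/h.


Formula: WVTR = mass_loss / (area * time)
Step 1: Convert area: 61 cm^2 = 0.0061 m^2
Step 2: WVTR = 11.4 g / (0.0061 m^2 * 24 h)
Step 3: WVTR = 11.4 / 0.1464 = 77.9 g/m^2/h

77.9 g/m^2/h


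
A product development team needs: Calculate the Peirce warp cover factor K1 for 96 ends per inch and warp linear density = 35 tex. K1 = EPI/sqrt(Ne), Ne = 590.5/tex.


Formula: K1 = EPI / sqrt(Ne), with Ne = 590.5 / tex_warp
Step 1: Ne = 590.5 / 35 = 16.871
Step 2: sqrt(Ne) = sqrt(16.871) = 4.1074
Step 3: K1 = 96 / 4.1074 = 23.4

23.4


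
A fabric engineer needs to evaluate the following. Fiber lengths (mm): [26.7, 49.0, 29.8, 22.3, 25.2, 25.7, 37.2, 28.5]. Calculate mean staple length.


Formula: Mean = sum of lengths / count
Sum = 26.7 + 49.0 + 29.8 + 22.3 + 25.2 + 25.7 + 37.2 + 28.5
Sum = 244.4 mm
Mean = 244.4 / 8 = 30.55 mm

30.55 mm


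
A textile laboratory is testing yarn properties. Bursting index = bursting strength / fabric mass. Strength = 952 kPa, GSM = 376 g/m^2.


Formula: Bursting Index = Bursting Strength / Fabric GSM
BI = 952 kPa / 376 g/m^2
BI = 2.532 kPa/(g/m^2)

2.532 kPa/(g/m^2)


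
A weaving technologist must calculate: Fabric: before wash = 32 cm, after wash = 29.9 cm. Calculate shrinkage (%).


Formula: Shrinkage% = ((L_before - L_after) / L_before) * 100
Step 1: Shrinkage = 32 - 29.9 = 2.1 cm
Step 2: Shrinkage% = (2.1 / 32) * 100
Step 3: Shrinkage% = 0.065625 * 100 = 6.5625% ≈ 6.6%

6.6%


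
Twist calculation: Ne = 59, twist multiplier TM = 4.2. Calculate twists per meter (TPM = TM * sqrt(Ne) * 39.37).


Formula: TPM = TM * sqrt(Ne) * 39.37
Step 1: sqrt(Ne) = sqrt(59) = 7.6811
Step 2: TM * sqrt(Ne) = 4.2 * 7.6811 = 32.2606
Step 3: TPM = 32.2606 * 39.37 = 1270 twists/m

1270 twists/m


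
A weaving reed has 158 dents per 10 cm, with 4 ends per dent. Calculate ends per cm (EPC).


Formula: EPC = (dents per 10 cm * ends per dent) / 10
Step 1: Total ends per 10 cm = 158 * 4 = 632
Step 2: EPC = 632 / 10 = 63.2 ends/cm

63.2 ends/cm


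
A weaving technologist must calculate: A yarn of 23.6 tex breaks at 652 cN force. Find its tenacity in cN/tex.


Formula: Tenacity = Breaking force / Linear density
Tenacity = 652 cN / 23.6 tex
Tenacity = 27.63 cN/tex

27.63 cN/tex


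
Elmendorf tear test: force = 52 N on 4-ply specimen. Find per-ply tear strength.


Formula: Per-ply strength = Total force / Number of plies
Per-ply = 52 N / 4
Per-ply = 13 N

13 N


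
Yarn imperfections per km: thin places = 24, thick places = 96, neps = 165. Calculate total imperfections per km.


Formula: Total = thin places + thick places + neps
Total = 24 + 96 + 165
Total = 285 imperfections/km

285 imperfections/km


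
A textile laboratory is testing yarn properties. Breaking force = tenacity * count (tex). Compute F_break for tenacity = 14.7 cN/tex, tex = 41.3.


Formula: Breaking force = Tenacity * Linear density
F = 14.7 cN/tex * 41.3 tex
F = 607.11 cN

607.11 cN


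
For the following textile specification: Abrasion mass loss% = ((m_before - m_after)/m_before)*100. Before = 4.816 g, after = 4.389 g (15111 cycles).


Formula: Mass loss% = ((m_before - m_after) / m_before) * 100
Step 1: Mass loss = 4.816 - 4.389 = 0.427 g
Step 2: Ratio = 0.427 / 4.816 = 0.0886628
Step 3: Mass loss% = 0.0886628 * 100 = 8.86628% ≈ 8.87%

8.87%


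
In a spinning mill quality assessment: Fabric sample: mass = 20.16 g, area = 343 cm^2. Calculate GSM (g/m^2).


Formula: GSM = mass_g / area_m2
Step 1: Convert area: 343 cm^2 = 343 / 10000 = 0.0343 m^2
Step 2: GSM = 20.16 g / 0.0343 m^2 = 587.8 g/m^2

587.8 g/m^2


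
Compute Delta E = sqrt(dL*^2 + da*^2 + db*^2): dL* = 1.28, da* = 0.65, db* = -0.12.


Formula: Delta E = sqrt(dL*^2 + da*^2 + db*^2)
Step 1: dL*^2 = 1.28^2 = 1.6384
Step 2: da*^2 = 0.65^2 = 0.4225
Step 3: db*^2 = (-0.12)^2 = 0.0144
Step 4: Sum = 1.6384 + 0.4225 + 0.0144 = 2.0753
Step 5: Delta E = sqrt(2.0753) = 1.44

1.44 Delta E


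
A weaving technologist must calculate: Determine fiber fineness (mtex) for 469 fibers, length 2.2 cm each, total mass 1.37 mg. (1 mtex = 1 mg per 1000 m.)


Formula: fineness (mtex) = mass (mg) / total length (km) = (mass_mg / total_length_m) * 1000
Step 1: Convert fiber length: 2.2 cm = 0.022 m
Step 2: Total fiber length = 469 * 0.022 = 10.318 m
Step 3: Linear density = 1.37 mg / 10.318 m = 0.1328 mg/m
Step 4: fineness = 0.1328 * 1000 = 132.8 mtex

132.8 mtex


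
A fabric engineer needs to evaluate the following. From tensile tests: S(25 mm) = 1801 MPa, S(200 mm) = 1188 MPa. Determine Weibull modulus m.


Formula: m = ln(L1/L2) / ln(S2/S1)
Step 1: ln(L1/L2) = ln(25/200) = -2.07944
Step 2: S2/S1 = 1188/1801 = 0.65963
Step 3: ln(S2/S1) = ln(0.65963) = -0.41608
Step 4: m = -2.07944 / -0.41608 = 5.00

5.00 (Weibull m)


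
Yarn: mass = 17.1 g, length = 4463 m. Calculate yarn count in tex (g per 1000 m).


Formula: Tex = (mass_g / length_m) * 1000
Substituting: Tex = (17.1 / 4463) * 1000
Intermediate: 17.1 / 4463 = 0.0038315 g/m
Tex = 0.0038315 * 1000 = 3.83 tex

3.83 tex


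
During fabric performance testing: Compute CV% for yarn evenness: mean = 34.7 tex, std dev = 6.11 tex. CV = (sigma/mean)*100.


Formula: CV% = (standard deviation / mean) * 100
Step 1: Ratio = 6.11 / 34.7 = 0.176081
Step 2: CV% = 0.176081 * 100 = 17.6081% ≈ 17.6%

17.6%


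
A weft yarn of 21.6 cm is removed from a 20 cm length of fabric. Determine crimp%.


Formula: Crimp% = ((L_yarn - L_fabric) / L_fabric) * 100
Step 1: Extension = 21.6 - 20 = 1.6 cm
Step 2: Crimp% = (1.6 / 20) * 100
Step 3: Crimp% = 0.08 * 100 = 8.0%

8.0%


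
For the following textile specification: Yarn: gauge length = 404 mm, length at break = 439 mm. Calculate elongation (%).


Formula: Elongation (%) = ((L_break - L0) / L0) * 100
Step 1: Extension = 439 - 404 = 35 mm
Step 2: Elongation = (35 / 404) * 100
Step 3: Elongation = 0.086634 * 100 = 8.6634% ≈ 8.7%

8.7%


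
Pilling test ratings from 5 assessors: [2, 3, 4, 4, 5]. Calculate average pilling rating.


Formula: Mean = sum / count
Sum = 2 + 3 + 4 + 4 + 5 = 18
Mean = 18 / 5 = 3.6

3.6


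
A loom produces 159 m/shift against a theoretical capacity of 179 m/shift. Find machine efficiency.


Formula: Efficiency% = (Actual output / Theoretical output) * 100
Efficiency% = (159 / 179) * 100
Efficiency% = 0.888268 * 100 = 88.8268% ≈ 88.8%

88.8%


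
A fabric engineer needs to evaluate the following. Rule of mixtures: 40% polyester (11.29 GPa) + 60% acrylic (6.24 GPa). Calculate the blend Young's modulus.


Formula: Blend property = (fraction_A * property_A) + (fraction_B * property_B)
Step 1: Contribution A = 40/100 * 11.29 GPa = 4.516 GPa
Step 2: Contribution B = 60/100 * 6.24 GPa = 3.744 GPa
Step 3: Blend Young's modulus = 4.516 + 3.744 = 8.26 GPa

8.26 GPa


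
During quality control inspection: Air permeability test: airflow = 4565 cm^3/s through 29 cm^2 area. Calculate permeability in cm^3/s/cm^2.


Formula: Air Permeability = Airflow / Test Area
AP = 4565 cm^3/s / 29 cm^2
AP = 157.4 cm^3/s/cm^2

157.4 cm^3/s/cm^2


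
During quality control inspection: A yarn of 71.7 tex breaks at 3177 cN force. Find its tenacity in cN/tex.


Formula: Tenacity = Breaking force / Linear density
Tenacity = 3177 cN / 71.7 tex
Tenacity = 44.31 cN/tex

44.31 cN/tex


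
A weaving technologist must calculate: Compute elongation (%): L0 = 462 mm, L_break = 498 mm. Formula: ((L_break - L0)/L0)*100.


Formula: Elongation (%) = ((L_break - L0) / L0) * 100
Step 1: Extension = 498 - 462 = 36 mm
Step 2: Elongation = (36 / 462) * 100
Step 3: Elongation = 0.077922 * 100 = 7.7922% ≈ 7.8%

7.8%


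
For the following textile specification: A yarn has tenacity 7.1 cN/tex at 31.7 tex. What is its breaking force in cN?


Formula: Breaking force = Tenacity * Linear density
F = 7.1 cN/tex * 31.7 tex
F = 225.07 cN

225.07 cN


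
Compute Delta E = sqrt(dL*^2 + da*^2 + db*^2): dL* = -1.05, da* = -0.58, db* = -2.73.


Formula: Delta E = sqrt(dL*^2 + da*^2 + db*^2)
Step 1: dL*^2 = (-1.05)^2 = 1.1025
Step 2: da*^2 = (-0.58)^2 = 0.3364
Step 3: db*^2 = (-2.73)^2 = 7.4529
Step 4: Sum = 1.1025 + 0.3364 + 7.4529 = 8.8918
Step 5: Delta E = sqrt(8.8918) = 2.98

2.98 Delta E


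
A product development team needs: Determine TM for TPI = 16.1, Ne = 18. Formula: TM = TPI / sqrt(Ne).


Formula: TM = TPI / sqrt(Ne)
Step 1: sqrt(Ne) = sqrt(18) = 4.2426
Step 2: TM = 16.1 / 4.2426 = 3.79

3.79 TM


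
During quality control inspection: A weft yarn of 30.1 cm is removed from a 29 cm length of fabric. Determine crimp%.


Formula: Crimp% = ((L_yarn - L_fabric) / L_fabric) * 100
Step 1: Extension = 30.1 - 29 = 1.1 cm
Step 2: Crimp% = (1.1 / 29) * 100
Step 3: Crimp% = 0.037931 * 100 = 3.7931% ≈ 3.8%

3.8%


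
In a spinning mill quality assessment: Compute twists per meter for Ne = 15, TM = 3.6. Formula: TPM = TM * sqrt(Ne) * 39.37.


Formula: TPM = TM * sqrt(Ne) * 39.37
Step 1: sqrt(Ne) = sqrt(15) = 3.873
Step 2: TM * sqrt(Ne) = 3.6 * 3.873 = 13.9428
Step 3: TPM = 13.9428 * 39.37 = 549 twists/m

549 twists/m


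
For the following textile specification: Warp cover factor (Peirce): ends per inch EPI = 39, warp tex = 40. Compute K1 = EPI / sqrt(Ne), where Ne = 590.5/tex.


Formula: K1 = EPI / sqrt(Ne), with Ne = 590.5 / tex_warp
Step 1: Ne = 590.5 / 40 = 14.763
Step 2: sqrt(Ne) = sqrt(14.763) = 3.8423
Step 3: K1 = 39 / 3.8423 = 10.2

10.2


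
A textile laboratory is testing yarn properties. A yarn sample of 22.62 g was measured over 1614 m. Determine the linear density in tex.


Formula: Tex = (mass_g / length_m) * 1000
Substituting: Tex = (22.62 / 1614) * 1000
Intermediate: 22.62 / 1614 = 0.01401487 g/m
Tex = 0.01401487 * 1000 = 14.01 tex

14.01 tex


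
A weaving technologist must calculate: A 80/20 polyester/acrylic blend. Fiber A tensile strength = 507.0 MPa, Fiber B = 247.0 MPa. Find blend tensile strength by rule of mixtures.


Formula: Blend property = (fraction_A * property_A) + (fraction_B * property_B)
Step 1: Contribution A = 80/100 * 507.0 MPa = 405.6 MPa
Step 2: Contribution B = 20/100 * 247.0 MPa = 49.4 MPa
Step 3: Blend tensile strength = 405.6 + 49.4 = 455.0 MPa

455.0 MPa


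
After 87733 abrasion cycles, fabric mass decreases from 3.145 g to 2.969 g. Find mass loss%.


Formula: Mass loss% = ((m_before - m_after) / m_before) * 100
Step 1: Mass loss = 3.145 - 2.969 = 0.176 g
Step 2: Ratio = 0.176 / 3.145 = 0.0559618
Step 3: Mass loss% = 0.0559618 * 100 = 5.59618% ≈ 5.60%

5.60%


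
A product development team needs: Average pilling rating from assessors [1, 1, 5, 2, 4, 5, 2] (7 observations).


Formula: Mean = sum / count
Sum = 1 + 1 + 5 + 2 + 4 + 5 + 2 = 20
Mean = 20 / 7 = 2.9

2.9


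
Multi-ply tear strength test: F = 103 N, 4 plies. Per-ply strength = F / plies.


Formula: Per-ply strength = Total force / Number of plies
Per-ply = 103 N / 4
Per-ply = 25.75 N

25.75 N


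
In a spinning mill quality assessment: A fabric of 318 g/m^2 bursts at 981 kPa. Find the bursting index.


Formula: Bursting Index = Bursting Strength / Fabric GSM
BI = 981 kPa / 318 g/m^2
BI = 3.085 kPa/(g/m^2)

3.085 kPa/(g/m^2)


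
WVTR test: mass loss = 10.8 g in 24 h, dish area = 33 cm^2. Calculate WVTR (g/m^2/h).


Formula: WVTR = mass_loss / (area * time)
Step 1: Convert area: 33 cm^2 = 0.0033 m^2
Step 2: WVTR = 10.8 g / (0.0033 m^2 * 24 h)
Step 3: WVTR = 10.8 / 0.0792 = 136.4 g/m^2/h

136.4 g/m^2/h


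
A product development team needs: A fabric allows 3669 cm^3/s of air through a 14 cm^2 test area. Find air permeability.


Formula: Air Permeability = Airflow / Test Area
AP = 3669 cm^3/s / 14 cm^2
AP = 262.1 cm^3/s/cm^2

262.1 cm^3/s/cm^2


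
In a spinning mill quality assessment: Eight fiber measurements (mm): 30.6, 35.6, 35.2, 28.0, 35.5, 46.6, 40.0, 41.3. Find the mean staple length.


Formula: Mean = sum of lengths / count
Sum = 30.6 + 35.6 + 35.2 + 28.0 + 35.5 + 46.6 + 40.0 + 41.3
Sum = 292.8 mm
Mean = 292.8 / 8 = 36.60 mm

36.60 mm


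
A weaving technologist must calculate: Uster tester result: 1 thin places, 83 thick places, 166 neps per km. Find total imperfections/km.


Formula: Total = thin places + thick places + neps
Total = 1 + 83 + 166
Total = 250 imperfections/km

250 imperfections/km


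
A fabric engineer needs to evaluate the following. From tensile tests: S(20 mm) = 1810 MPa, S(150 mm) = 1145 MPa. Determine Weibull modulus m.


Formula: m = ln(L1/L2) / ln(S2/S1)
Step 1: ln(L1/L2) = ln(20/150) = -2.01490
Step 2: S2/S1 = 1145/1810 = 0.6326
Step 3: ln(S2/S1) = ln(0.6326) = -0.45792
Step 4: m = -2.01490 / -0.45792 = 4.40

4.40 (Weibull m)


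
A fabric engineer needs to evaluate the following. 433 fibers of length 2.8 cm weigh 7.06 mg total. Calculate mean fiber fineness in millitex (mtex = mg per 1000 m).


Formula: fineness (mtex) = mass (mg) / total length (km) = (mass_mg / total_length_m) * 1000
Step 1: Convert fiber length: 2.8 cm = 0.028 m
Step 2: Total fiber length = 433 * 0.028 = 12.124 m
Step 3: Linear density = 7.06 mg / 12.124 m = 0.5823 mg/m
Step 4: fineness = 0.5823 * 1000 = 582.3 mtex

582.3 mtex


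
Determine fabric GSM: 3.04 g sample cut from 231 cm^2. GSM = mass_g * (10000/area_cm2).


Formula: GSM = mass_g / area_m2
Step 1: Convert area: 231 cm^2 = 231 / 10000 = 0.0231 m^2
Step 2: GSM = 3.04 g / 0.0231 m^2 = 131.6 g/m^2

131.6 g/m^2


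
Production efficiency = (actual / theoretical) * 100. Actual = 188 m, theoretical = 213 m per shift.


Formula: Efficiency% = (Actual output / Theoretical output) * 100
Efficiency% = (188 / 213) * 100
Efficiency% = 0.882629 * 100 = 88.2629% ≈ 88.3%

88.3%


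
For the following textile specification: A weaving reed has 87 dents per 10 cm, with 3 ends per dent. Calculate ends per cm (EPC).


Formula: EPC = (dents per 10 cm * ends per dent) / 10
Step 1: Total ends per 10 cm = 87 * 3 = 261
Step 2: EPC = 261 / 10 = 26.1 ends/cm

26.1 ends/cm


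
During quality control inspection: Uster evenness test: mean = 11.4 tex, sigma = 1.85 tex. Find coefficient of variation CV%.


Formula: CV% = (standard deviation / mean) * 100
Step 1: Ratio = 1.85 / 11.4 = 0.162281
Step 2: CV% = 0.162281 * 100 = 16.2281% ≈ 16.2%

16.2%


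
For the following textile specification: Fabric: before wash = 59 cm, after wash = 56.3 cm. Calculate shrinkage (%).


Formula: Shrinkage% = ((L_before - L_after) / L_before) * 100
Step 1: Shrinkage = 59 - 56.3 = 2.7 cm
Step 2: Shrinkage% = (2.7 / 59) * 100
Step 3: Shrinkage% = 0.045763 * 100 = 4.5763% ≈ 4.6%

4.6%


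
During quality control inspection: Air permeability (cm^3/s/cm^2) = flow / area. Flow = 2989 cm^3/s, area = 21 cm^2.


Formula: Air Permeability = Airflow / Test Area
AP = 2989 cm^3/s / 21 cm^2
AP = 142.3 cm^3/s/cm^2

142.3 cm^3/s/cm^2


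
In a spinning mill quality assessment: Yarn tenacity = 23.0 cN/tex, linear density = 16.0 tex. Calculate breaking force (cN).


Formula: Breaking force = Tenacity * Linear density
F = 23.0 cN/tex * 16.0 tex
F = 368.00 cN

368.00 cN


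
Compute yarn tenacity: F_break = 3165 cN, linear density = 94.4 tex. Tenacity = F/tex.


Formula: Tenacity = Breaking force / Linear density
Tenacity = 3165 cN / 94.4 tex
Tenacity = 33.53 cN/tex

33.53 cN/tex


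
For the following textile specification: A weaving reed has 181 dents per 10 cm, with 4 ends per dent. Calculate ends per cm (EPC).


Formula: EPC = (dents per 10 cm * ends per dent) / 10
Step 1: Total ends per 10 cm = 181 * 4 = 724
Step 2: EPC = 724 / 10 = 72.4 ends/cm

72.4 ends/cm


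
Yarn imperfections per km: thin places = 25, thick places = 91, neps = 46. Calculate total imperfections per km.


Formula: Total = thin places + thick places + neps
Total = 25 + 91 + 46
Total = 162 imperfections/km

162 imperfections/km


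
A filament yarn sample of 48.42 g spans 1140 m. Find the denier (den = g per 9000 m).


Formula: den = (mass_g / length_m) * 9000
Substituting: den = (48.42 / 1140) * 9000
Intermediate: 48.42 / 1140 = 0.04247368 g/m
den = 0.04247368 * 9000 = 382.3 denier

382.3 denier


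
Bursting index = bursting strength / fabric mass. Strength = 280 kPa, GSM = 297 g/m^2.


Formula: Bursting Index = Bursting Strength / Fabric GSM
BI = 280 kPa / 297 g/m^2
BI = 0.943 kPa/(g/m^2)

0.943 kPa/(g/m^2)


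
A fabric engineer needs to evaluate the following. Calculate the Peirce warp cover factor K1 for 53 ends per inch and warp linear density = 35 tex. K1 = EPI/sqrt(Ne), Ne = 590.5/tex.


Formula: K1 = EPI / sqrt(Ne), with Ne = 590.5 / tex_warp
Step 1: Ne = 590.5 / 35 = 16.871
Step 2: sqrt(Ne) = sqrt(16.871) = 4.1074
Step 3: K1 = 53 / 4.1074 = 12.9

12.9


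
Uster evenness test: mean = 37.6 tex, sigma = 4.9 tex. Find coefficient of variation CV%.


Formula: CV% = (standard deviation / mean) * 100
Step 1: Ratio = 4.9 / 37.6 = 0.130319
Step 2: CV% = 0.130319 * 100 = 13.0319% ≈ 13.0%

13.0%


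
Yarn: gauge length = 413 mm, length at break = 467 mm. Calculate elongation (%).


Formula: Elongation (%) = ((L_break - L0) / L0) * 100
Step 1: Extension = 467 - 413 = 54 mm
Step 2: Elongation = (54 / 413) * 100
Step 3: Elongation = 0.130751 * 100 = 13.0751% ≈ 13.1%

13.1%


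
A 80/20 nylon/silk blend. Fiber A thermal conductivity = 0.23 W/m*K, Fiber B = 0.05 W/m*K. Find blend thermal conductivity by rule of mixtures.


Formula: Blend property = (fraction_A * property_A) + (fraction_B * property_B)
Step 1: Contribution A = 80/100 * 0.23 W/m*K = 0.184 W/m*K
Step 2: Contribution B = 20/100 * 0.05 W/m*K = 0.01 W/m*K
Step 3: Blend thermal conductivity = 0.184 + 0.01 = 0.194 W/m*K

0.194 W/m*K


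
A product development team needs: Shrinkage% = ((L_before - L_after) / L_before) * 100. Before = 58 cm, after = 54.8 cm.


Formula: Shrinkage% = ((L_before - L_after) / L_before) * 100
Step 1: Shrinkage = 58 - 54.8 = 3.2 cm
Step 2: Shrinkage% = (3.2 / 58) * 100
Step 3: Shrinkage% = 0.055172 * 100 = 5.5172% ≈ 5.5%

5.5%


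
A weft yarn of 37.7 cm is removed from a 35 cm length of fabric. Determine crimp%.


Formula: Crimp% = ((L_yarn - L_fabric) / L_fabric) * 100
Step 1: Extension = 37.7 - 35 = 2.7 cm
Step 2: Crimp% = (2.7 / 35) * 100
Step 3: Crimp% = 0.077143 * 100 = 7.7143% ≈ 7.7%

7.7%


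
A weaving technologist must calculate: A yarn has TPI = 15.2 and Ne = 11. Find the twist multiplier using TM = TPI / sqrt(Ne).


Formula: TM = TPI / sqrt(Ne)
Step 1: sqrt(Ne) = sqrt(11) = 3.3166
Step 2: TM = 15.2 / 3.3166 = 4.58

4.58 TM


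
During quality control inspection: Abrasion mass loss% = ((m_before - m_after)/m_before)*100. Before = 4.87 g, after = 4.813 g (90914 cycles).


Formula: Mass loss% = ((m_before - m_after) / m_before) * 100
Step 1: Mass loss = 4.87 - 4.813 = 0.057 g
Step 2: Ratio = 0.057 / 4.87 = 0.0117043
Step 3: Mass loss% = 0.0117043 * 100 = 1.17043% ≈ 1.17%

1.17%


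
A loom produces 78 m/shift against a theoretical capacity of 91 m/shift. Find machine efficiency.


Formula: Efficiency% = (Actual output / Theoretical output) * 100
Efficiency% = (78 / 91) * 100
Efficiency% = 0.857143 * 100 = 85.7143% ≈ 85.7%

85.7%


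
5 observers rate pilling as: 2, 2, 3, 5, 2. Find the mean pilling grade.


Formula: Mean = sum / count
Sum = 2 + 2 + 3 + 5 + 2 = 14
Mean = 14 / 5 = 2.8

2.8


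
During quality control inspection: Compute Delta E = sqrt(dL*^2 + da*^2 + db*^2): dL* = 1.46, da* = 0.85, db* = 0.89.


Formula: Delta E = sqrt(dL*^2 + da*^2 + db*^2)
Step 1: dL*^2 = 1.46^2 = 2.1316
Step 2: da*^2 = 0.85^2 = 0.7225
Step 3: db*^2 = 0.89^2 = 0.7921
Step 4: Sum = 2.1316 + 0.7225 + 0.7921 = 3.6462
Step 5: Delta E = sqrt(3.6462) = 1.91

1.91 Delta E


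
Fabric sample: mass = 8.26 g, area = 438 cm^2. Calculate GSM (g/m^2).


Formula: GSM = mass_g / area_m2
Step 1: Convert area: 438 cm^2 = 438 / 10000 = 0.0438 m^2
Step 2: GSM = 8.26 g / 0.0438 m^2 = 188.6 g/m^2

188.6 g/m^2


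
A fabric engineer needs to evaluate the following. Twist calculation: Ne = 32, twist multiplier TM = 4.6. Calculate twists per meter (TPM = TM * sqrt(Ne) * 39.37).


Formula: TPM = TM * sqrt(Ne) * 39.37
Step 1: sqrt(Ne) = sqrt(32) = 5.6569
Step 2: TM * sqrt(Ne) = 4.6 * 5.6569 = 26.0217
Step 3: TPM = 26.0217 * 39.37 = 1024 twists/m

1024 twists/m


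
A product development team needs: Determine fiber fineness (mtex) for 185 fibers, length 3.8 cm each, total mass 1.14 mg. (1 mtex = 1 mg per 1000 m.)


Formula: fineness (mtex) = mass (mg) / total length (km) = (mass_mg / total_length_m) * 1000
Step 1: Convert fiber length: 3.8 cm = 0.038 m
Step 2: Total fiber length = 185 * 0.038 = 7.03 m
Step 3: Linear density = 1.14 mg / 7.03 m = 0.1622 mg/m
Step 4: fineness = 0.1622 * 1000 = 162.2 mtex

162.2 mtex


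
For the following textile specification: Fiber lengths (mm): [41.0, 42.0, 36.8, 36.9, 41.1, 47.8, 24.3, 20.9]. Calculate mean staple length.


Formula: Mean = sum of lengths / count
Sum = 41.0 + 42.0 + 36.8 + 36.9 + 41.1 + 47.8 + 24.3 + 20.9
Sum = 290.8 mm
Mean = 290.8 / 8 = 36.35 mm

36.35 mm


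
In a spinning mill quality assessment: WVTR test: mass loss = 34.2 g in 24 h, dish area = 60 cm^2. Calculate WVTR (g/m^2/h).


Formula: WVTR = mass_loss / (area * time)
Step 1: Convert area: 60 cm^2 = 0.006 m^2
Step 2: WVTR = 34.2 g / (0.006 m^2 * 24 h)
Step 3: WVTR = 34.2 / 0.144 = 237.5 g/m^2/h

237.5 g/m^2/h


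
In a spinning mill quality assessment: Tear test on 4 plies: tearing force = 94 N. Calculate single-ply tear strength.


Formula: Per-ply strength = Total force / Number of plies
Per-ply = 94 N / 4
Per-ply = 23.5 N

23.5 N


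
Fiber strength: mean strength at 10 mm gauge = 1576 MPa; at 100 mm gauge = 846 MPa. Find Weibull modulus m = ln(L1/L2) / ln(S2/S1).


Formula: m = ln(L1/L2) / ln(S2/S1)
Step 1: ln(L1/L2) = ln(10/100) = -2.30259
Step 2: S2/S1 = 846/1576 = 0.5368
Step 3: ln(S2/S1) = ln(0.5368) = -0.62213
Step 4: m = -2.30259 / -0.62213 = 3.70

3.70 (Weibull m)


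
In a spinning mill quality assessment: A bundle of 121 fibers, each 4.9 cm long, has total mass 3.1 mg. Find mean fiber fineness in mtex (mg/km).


Formula: fineness (mtex) = mass (mg) / total length (km) = (mass_mg / total_length_m) * 1000
Step 1: Convert fiber length: 4.9 cm = 0.049 m
Step 2: Total fiber length = 121 * 0.049 = 5.929 m
Step 3: Linear density = 3.1 mg / 5.929 m = 0.5229 mg/m
Step 4: fineness = 0.5229 * 1000 = 522.9 mtex

522.9 mtex


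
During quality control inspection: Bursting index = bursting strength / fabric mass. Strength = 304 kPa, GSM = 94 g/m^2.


Formula: Bursting Index = Bursting Strength / Fabric GSM
BI = 304 kPa / 94 g/m^2
BI = 3.234 kPa/(g/m^2)

3.234 kPa/(g/m^2)


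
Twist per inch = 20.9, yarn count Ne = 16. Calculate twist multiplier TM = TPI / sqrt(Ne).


Formula: TM = TPI / sqrt(Ne)
Step 1: sqrt(Ne) = sqrt(16) = 4
Step 2: TM = 20.9 / 4 = 5.23

5.23 TM


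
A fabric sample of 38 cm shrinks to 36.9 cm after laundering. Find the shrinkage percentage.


Formula: Shrinkage% = ((L_before - L_after) / L_before) * 100
Step 1: Shrinkage = 38 - 36.9 = 1.1 cm
Step 2: Shrinkage% = (1.1 / 38) * 100
Step 3: Shrinkage% = 0.028947 * 100 = 2.8947% ≈ 2.9%

2.9%


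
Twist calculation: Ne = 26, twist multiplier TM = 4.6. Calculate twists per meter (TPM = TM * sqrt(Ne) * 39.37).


Formula: TPM = TM * sqrt(Ne) * 39.37
Step 1: sqrt(Ne) = sqrt(26) = 5.099
Step 2: TM * sqrt(Ne) = 4.6 * 5.099 = 23.4554
Step 3: TPM = 23.4554 * 39.37 = 923 twists/m

923 twists/m


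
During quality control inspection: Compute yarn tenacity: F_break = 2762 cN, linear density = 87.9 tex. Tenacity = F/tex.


Formula: Tenacity = Breaking force / Linear density
Tenacity = 2762 cN / 87.9 tex
Tenacity = 31.42 cN/tex

31.42 cN/tex


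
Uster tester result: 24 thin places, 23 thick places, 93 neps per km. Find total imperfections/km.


Formula: Total = thin places + thick places + neps
Total = 24 + 23 + 93
Total = 140 imperfections/km

140 imperfections/km


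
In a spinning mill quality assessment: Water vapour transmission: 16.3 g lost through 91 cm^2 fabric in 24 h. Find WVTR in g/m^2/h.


Formula: WVTR = mass_loss / (area * time)
Step 1: Convert area: 91 cm^2 = 0.0091 m^2
Step 2: WVTR = 16.3 g / (0.0091 m^2 * 24 h)
Step 3: WVTR = 16.3 / 0.2184 = 74.6 g/m^2/h

74.6 g/m^2/h


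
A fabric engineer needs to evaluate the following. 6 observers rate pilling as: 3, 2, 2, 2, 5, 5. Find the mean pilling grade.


Formula: Mean = sum / count
Sum = 3 + 2 + 2 + 2 + 5 + 5 = 19
Mean = 19 / 6 = 3.2

3.2


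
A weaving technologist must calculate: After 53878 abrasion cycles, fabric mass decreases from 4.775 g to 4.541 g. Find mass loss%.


Formula: Mass loss% = ((m_before - m_after) / m_before) * 100
Step 1: Mass loss = 4.775 - 4.541 = 0.234 g
Step 2: Ratio = 0.234 / 4.775 = 0.0490052
Step 3: Mass loss% = 0.0490052 * 100 = 4.90052% ≈ 4.90%

4.90%


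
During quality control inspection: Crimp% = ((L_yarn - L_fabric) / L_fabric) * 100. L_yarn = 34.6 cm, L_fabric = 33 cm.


Formula: Crimp% = ((L_yarn - L_fabric) / L_fabric) * 100
Step 1: Extension = 34.6 - 33 = 1.6 cm
Step 2: Crimp% = (1.6 / 33) * 100
Step 3: Crimp% = 0.048485 * 100 = 4.8485% ≈ 4.8%

4.8%


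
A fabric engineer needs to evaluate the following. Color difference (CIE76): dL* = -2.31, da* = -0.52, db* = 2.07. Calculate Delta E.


Formula: Delta E = sqrt(dL*^2 + da*^2 + db*^2)
Step 1: dL*^2 = (-2.31)^2 = 5.3361
Step 2: da*^2 = (-0.52)^2 = 0.2704
Step 3: db*^2 = 2.07^2 = 4.2849
Step 4: Sum = 5.3361 + 0.2704 + 4.2849 = 9.8914
Step 5: Delta E = sqrt(9.8914) = 3.15

3.15 Delta E


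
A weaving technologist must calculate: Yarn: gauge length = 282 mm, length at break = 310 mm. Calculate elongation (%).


Formula: Elongation (%) = ((L_break - L0) / L0) * 100
Step 1: Extension = 310 - 282 = 28 mm
Step 2: Elongation = (28 / 282) * 100
Step 3: Elongation = 0.099291 * 100 = 9.9291% ≈ 9.9%

9.9%


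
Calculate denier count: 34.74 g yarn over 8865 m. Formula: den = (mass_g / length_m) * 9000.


Formula: den = (mass_g / length_m) * 9000
Substituting: den = (34.74 / 8865) * 9000
Intermediate: 34.74 / 8865 = 0.00391878 g/m
den = 0.00391878 * 9000 = 35.3 denier

35.3 denier


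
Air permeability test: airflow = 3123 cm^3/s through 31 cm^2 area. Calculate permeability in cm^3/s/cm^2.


Formula: Air Permeability = Airflow / Test Area
AP = 3123 cm^3/s / 31 cm^2
AP = 100.7 cm^3/s/cm^2

100.7 cm^3/s/cm^2


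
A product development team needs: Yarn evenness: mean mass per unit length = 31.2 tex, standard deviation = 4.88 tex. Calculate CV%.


Formula: CV% = (standard deviation / mean) * 100
Step 1: Ratio = 4.88 / 31.2 = 0.15641
Step 2: CV% = 0.15641 * 100 = 15.641% ≈ 15.6%

15.6%


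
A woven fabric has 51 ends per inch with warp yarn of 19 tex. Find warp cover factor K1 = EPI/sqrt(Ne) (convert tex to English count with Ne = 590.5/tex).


Formula: K1 = EPI / sqrt(Ne), with Ne = 590.5 / tex_warp
Step 1: Ne = 590.5 / 19 = 31.079
Step 2: sqrt(Ne) = sqrt(31.079) = 5.5749
Step 3: K1 = 51 / 5.5749 = 9.1

9.1


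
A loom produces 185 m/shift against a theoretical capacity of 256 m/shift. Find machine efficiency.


Formula: Efficiency% = (Actual output / Theoretical output) * 100
Efficiency% = (185 / 256) * 100
Efficiency% = 0.722656 * 100 = 72.2656% ≈ 72.3%

72.3%


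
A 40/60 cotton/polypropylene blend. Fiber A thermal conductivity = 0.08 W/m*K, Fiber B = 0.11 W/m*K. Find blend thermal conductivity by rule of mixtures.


Formula: Blend property = (fraction_A * property_A) + (fraction_B * property_B)
Step 1: Contribution A = 40/100 * 0.08 W/m*K = 0.032 W/m*K
Step 2: Contribution B = 60/100 * 0.11 W/m*K = 0.066 W/m*K
Step 3: Blend thermal conductivity = 0.032 + 0.066 = 0.098 W/m*K

0.098 W/m*K


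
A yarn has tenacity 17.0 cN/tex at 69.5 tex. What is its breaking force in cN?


Formula: Breaking force = Tenacity * Linear density
F = 17.0 cN/tex * 69.5 tex
F = 1181.50 cN

1181.50 cN


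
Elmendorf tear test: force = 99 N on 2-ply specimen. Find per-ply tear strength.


Formula: Per-ply strength = Total force / Number of plies
Per-ply = 99 N / 2
Per-ply = 49.5 N

49.5 N


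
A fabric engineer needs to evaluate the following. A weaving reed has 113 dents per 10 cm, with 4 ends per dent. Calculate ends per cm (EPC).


Formula: EPC = (dents per 10 cm * ends per dent) / 10
Step 1: Total ends per 10 cm = 113 * 4 = 452
Step 2: EPC = 452 / 10 = 45.2 ends/cm

45.2 ends/cm


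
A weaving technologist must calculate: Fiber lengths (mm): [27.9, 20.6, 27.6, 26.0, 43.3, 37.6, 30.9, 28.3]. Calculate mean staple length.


Formula: Mean = sum of lengths / count
Sum = 27.9 + 20.6 + 27.6 + 26.0 + 43.3 + 37.6 + 30.9 + 28.3
Sum = 242.2 mm
Mean = 242.2 / 8 = 30.28 mm

30.28 mm


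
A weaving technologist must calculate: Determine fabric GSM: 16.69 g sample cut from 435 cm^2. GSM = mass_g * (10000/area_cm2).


Formula: GSM = mass_g / area_m2
Step 1: Convert area: 435 cm^2 = 435 / 10000 = 0.0435 m^2
Step 2: GSM = 16.69 g / 0.0435 m^2 = 383.7 g/m^2

383.7 g/m^2


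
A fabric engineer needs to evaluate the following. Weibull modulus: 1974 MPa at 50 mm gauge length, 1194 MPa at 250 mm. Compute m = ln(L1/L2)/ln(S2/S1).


Formula: m = ln(L1/L2) / ln(S2/S1)
Step 1: ln(L1/L2) = ln(50/250) = -1.60944
Step 2: S2/S1 = 1194/1974 = 0.60486
Step 3: ln(S2/S1) = ln(0.60486) = -0.50276
Step 4: m = -1.60944 / -0.50276 = 3.20

3.20 (Weibull m)
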